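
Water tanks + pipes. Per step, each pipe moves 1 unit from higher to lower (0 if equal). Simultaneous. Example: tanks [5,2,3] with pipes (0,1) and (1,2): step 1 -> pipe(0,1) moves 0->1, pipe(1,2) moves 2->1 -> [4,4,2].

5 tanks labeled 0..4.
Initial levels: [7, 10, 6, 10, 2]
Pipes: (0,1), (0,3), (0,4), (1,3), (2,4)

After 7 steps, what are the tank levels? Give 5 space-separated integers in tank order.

Answer: 6 8 6 8 7

Derivation:
Step 1: flows [1->0,3->0,0->4,1=3,2->4] -> levels [8 9 5 9 4]
Step 2: flows [1->0,3->0,0->4,1=3,2->4] -> levels [9 8 4 8 6]
Step 3: flows [0->1,0->3,0->4,1=3,4->2] -> levels [6 9 5 9 6]
Step 4: flows [1->0,3->0,0=4,1=3,4->2] -> levels [8 8 6 8 5]
Step 5: flows [0=1,0=3,0->4,1=3,2->4] -> levels [7 8 5 8 7]
Step 6: flows [1->0,3->0,0=4,1=3,4->2] -> levels [9 7 6 7 6]
Step 7: flows [0->1,0->3,0->4,1=3,2=4] -> levels [6 8 6 8 7]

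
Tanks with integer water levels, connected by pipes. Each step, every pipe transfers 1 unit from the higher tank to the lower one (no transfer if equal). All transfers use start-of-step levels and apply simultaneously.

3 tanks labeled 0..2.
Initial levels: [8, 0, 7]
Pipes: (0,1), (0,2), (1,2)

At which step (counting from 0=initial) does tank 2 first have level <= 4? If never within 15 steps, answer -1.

Step 1: flows [0->1,0->2,2->1] -> levels [6 2 7]
Step 2: flows [0->1,2->0,2->1] -> levels [6 4 5]
Step 3: flows [0->1,0->2,2->1] -> levels [4 6 5]
Step 4: flows [1->0,2->0,1->2] -> levels [6 4 5]
  -> period-2 cycle (repeats step 2); tank 2 never drops to <=4
Tank 2 never reaches <=4 within 15 steps

Answer: -1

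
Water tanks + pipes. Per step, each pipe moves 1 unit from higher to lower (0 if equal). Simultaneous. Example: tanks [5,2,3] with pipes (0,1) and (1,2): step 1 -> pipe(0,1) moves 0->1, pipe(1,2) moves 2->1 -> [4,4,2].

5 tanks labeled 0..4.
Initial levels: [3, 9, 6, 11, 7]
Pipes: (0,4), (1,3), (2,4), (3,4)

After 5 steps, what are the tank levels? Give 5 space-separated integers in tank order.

Step 1: flows [4->0,3->1,4->2,3->4] -> levels [4 10 7 9 6]
Step 2: flows [4->0,1->3,2->4,3->4] -> levels [5 9 6 9 7]
Step 3: flows [4->0,1=3,4->2,3->4] -> levels [6 9 7 8 6]
Step 4: flows [0=4,1->3,2->4,3->4] -> levels [6 8 6 8 8]
Step 5: flows [4->0,1=3,4->2,3=4] -> levels [7 8 7 8 6]

Answer: 7 8 7 8 6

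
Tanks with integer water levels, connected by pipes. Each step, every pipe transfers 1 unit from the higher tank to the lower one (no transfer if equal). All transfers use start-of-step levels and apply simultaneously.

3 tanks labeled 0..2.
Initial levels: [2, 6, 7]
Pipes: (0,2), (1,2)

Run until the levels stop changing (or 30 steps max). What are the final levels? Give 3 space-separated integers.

Step 1: flows [2->0,2->1] -> levels [3 7 5]
Step 2: flows [2->0,1->2] -> levels [4 6 5]
Step 3: flows [2->0,1->2] -> levels [5 5 5]
Step 4: flows [0=2,1=2] -> levels [5 5 5]
  -> stable (no change)

Answer: 5 5 5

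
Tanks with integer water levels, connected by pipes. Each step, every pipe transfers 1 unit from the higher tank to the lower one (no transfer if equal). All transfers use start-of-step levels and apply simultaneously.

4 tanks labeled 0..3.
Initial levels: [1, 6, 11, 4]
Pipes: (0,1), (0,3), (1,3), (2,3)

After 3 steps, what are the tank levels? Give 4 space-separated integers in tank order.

Step 1: flows [1->0,3->0,1->3,2->3] -> levels [3 4 10 5]
Step 2: flows [1->0,3->0,3->1,2->3] -> levels [5 4 9 4]
Step 3: flows [0->1,0->3,1=3,2->3] -> levels [3 5 8 6]

Answer: 3 5 8 6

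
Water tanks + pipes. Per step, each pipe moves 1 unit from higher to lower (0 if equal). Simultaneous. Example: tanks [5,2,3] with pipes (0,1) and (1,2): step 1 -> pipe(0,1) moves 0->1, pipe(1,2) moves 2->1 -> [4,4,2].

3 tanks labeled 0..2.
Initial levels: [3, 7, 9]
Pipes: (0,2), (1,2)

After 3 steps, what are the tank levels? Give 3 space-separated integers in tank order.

Step 1: flows [2->0,2->1] -> levels [4 8 7]
Step 2: flows [2->0,1->2] -> levels [5 7 7]
Step 3: flows [2->0,1=2] -> levels [6 7 6]

Answer: 6 7 6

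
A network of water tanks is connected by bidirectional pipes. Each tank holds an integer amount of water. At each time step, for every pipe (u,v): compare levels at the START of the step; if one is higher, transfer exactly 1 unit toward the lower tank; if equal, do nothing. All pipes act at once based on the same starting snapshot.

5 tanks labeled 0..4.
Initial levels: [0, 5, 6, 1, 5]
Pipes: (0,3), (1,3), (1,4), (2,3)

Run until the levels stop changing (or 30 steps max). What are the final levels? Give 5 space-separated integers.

Step 1: flows [3->0,1->3,1=4,2->3] -> levels [1 4 5 2 5]
Step 2: flows [3->0,1->3,4->1,2->3] -> levels [2 4 4 3 4]
Step 3: flows [3->0,1->3,1=4,2->3] -> levels [3 3 3 4 4]
Step 4: flows [3->0,3->1,4->1,3->2] -> levels [4 5 4 1 3]
Step 5: flows [0->3,1->3,1->4,2->3] -> levels [3 3 3 4 4]
  -> period-2 cycle: step 5 state = step 3 state; never stabilizes
  -> state at step 30: (30-3) mod 2 = 1, same as step 4 -> [4 5 4 1 3]

Answer: 4 5 4 1 3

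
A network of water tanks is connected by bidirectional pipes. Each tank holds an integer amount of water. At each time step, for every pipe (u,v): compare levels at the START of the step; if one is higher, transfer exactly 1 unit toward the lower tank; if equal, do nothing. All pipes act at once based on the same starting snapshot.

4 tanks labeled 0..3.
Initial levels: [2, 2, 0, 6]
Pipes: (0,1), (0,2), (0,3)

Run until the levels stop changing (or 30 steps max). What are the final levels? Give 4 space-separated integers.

Answer: 1 3 3 3

Derivation:
Step 1: flows [0=1,0->2,3->0] -> levels [2 2 1 5]
Step 2: flows [0=1,0->2,3->0] -> levels [2 2 2 4]
Step 3: flows [0=1,0=2,3->0] -> levels [3 2 2 3]
Step 4: flows [0->1,0->2,0=3] -> levels [1 3 3 3]
Step 5: flows [1->0,2->0,3->0] -> levels [4 2 2 2]
Step 6: flows [0->1,0->2,0->3] -> levels [1 3 3 3]
  -> period-2 cycle: step 6 state = step 4 state; never stabilizes
  -> state at step 30: (30-4) mod 2 = 0, same as step 4 -> [1 3 3 3]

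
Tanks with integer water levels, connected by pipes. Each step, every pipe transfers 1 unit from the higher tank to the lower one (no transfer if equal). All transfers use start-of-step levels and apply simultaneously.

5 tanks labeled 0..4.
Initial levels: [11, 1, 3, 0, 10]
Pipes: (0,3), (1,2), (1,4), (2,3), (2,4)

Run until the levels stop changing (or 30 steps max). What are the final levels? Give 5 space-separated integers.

Answer: 7 3 6 5 4

Derivation:
Step 1: flows [0->3,2->1,4->1,2->3,4->2] -> levels [10 3 2 2 8]
Step 2: flows [0->3,1->2,4->1,2=3,4->2] -> levels [9 3 4 3 6]
Step 3: flows [0->3,2->1,4->1,2->3,4->2] -> levels [8 5 3 5 4]
Step 4: flows [0->3,1->2,1->4,3->2,4->2] -> levels [7 3 6 5 4]
Step 5: flows [0->3,2->1,4->1,2->3,2->4] -> levels [6 5 3 7 4]
Step 6: flows [3->0,1->2,1->4,3->2,4->2] -> levels [7 3 6 5 4]
  -> period-2 cycle: step 6 state = step 4 state; never stabilizes
  -> state at step 30: (30-4) mod 2 = 0, same as step 4 -> [7 3 6 5 4]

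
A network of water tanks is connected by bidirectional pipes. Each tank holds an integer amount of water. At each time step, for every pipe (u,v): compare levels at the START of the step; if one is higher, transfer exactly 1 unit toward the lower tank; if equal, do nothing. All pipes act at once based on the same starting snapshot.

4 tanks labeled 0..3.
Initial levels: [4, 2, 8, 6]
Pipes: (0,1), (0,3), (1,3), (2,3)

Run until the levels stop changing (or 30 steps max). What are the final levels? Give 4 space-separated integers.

Step 1: flows [0->1,3->0,3->1,2->3] -> levels [4 4 7 5]
Step 2: flows [0=1,3->0,3->1,2->3] -> levels [5 5 6 4]
Step 3: flows [0=1,0->3,1->3,2->3] -> levels [4 4 5 7]
Step 4: flows [0=1,3->0,3->1,3->2] -> levels [5 5 6 4]
  -> period-2 cycle: step 4 state = step 2 state; never stabilizes
  -> state at step 30: (30-2) mod 2 = 0, same as step 2 -> [5 5 6 4]

Answer: 5 5 6 4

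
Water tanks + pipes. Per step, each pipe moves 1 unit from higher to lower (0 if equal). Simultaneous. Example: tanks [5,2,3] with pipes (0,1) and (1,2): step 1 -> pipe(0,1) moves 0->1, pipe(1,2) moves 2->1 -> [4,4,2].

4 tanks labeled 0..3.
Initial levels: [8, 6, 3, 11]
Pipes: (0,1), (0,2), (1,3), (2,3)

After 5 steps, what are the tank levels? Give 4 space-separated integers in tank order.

Answer: 8 6 6 8

Derivation:
Step 1: flows [0->1,0->2,3->1,3->2] -> levels [6 8 5 9]
Step 2: flows [1->0,0->2,3->1,3->2] -> levels [6 8 7 7]
Step 3: flows [1->0,2->0,1->3,2=3] -> levels [8 6 6 8]
Step 4: flows [0->1,0->2,3->1,3->2] -> levels [6 8 8 6]
Step 5: flows [1->0,2->0,1->3,2->3] -> levels [8 6 6 8]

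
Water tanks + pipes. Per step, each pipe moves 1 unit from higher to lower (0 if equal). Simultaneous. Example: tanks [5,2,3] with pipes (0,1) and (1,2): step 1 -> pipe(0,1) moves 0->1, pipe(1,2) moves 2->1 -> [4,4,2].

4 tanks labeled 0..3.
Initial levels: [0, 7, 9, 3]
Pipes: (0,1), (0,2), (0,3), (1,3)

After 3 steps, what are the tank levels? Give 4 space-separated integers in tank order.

Answer: 4 5 6 4

Derivation:
Step 1: flows [1->0,2->0,3->0,1->3] -> levels [3 5 8 3]
Step 2: flows [1->0,2->0,0=3,1->3] -> levels [5 3 7 4]
Step 3: flows [0->1,2->0,0->3,3->1] -> levels [4 5 6 4]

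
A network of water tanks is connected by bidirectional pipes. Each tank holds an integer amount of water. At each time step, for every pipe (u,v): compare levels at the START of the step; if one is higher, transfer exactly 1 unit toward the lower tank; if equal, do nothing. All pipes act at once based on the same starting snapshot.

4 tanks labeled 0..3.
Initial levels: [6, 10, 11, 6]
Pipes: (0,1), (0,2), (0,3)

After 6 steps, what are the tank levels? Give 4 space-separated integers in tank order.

Answer: 10 8 8 7

Derivation:
Step 1: flows [1->0,2->0,0=3] -> levels [8 9 10 6]
Step 2: flows [1->0,2->0,0->3] -> levels [9 8 9 7]
Step 3: flows [0->1,0=2,0->3] -> levels [7 9 9 8]
Step 4: flows [1->0,2->0,3->0] -> levels [10 8 8 7]
Step 5: flows [0->1,0->2,0->3] -> levels [7 9 9 8]
  -> period-2 cycle: step 5 state = step 3 state
  -> state at step 6: (6-3) mod 2 = 1, same as step 4 -> [10 8 8 7]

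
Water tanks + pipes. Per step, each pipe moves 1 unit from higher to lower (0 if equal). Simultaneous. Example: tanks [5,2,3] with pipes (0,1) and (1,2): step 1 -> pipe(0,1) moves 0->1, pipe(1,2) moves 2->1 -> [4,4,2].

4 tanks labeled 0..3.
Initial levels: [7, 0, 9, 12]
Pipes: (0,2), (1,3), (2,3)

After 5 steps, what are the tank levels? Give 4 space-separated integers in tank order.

Answer: 9 5 7 7

Derivation:
Step 1: flows [2->0,3->1,3->2] -> levels [8 1 9 10]
Step 2: flows [2->0,3->1,3->2] -> levels [9 2 9 8]
Step 3: flows [0=2,3->1,2->3] -> levels [9 3 8 8]
Step 4: flows [0->2,3->1,2=3] -> levels [8 4 9 7]
Step 5: flows [2->0,3->1,2->3] -> levels [9 5 7 7]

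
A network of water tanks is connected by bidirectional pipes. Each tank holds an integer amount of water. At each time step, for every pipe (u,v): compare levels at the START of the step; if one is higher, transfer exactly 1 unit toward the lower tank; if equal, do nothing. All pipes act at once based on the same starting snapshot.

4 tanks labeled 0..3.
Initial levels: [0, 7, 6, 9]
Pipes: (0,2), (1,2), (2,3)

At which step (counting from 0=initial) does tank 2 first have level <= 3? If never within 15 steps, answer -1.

Answer: -1

Derivation:
Step 1: flows [2->0,1->2,3->2] -> levels [1 6 7 8]
Step 2: flows [2->0,2->1,3->2] -> levels [2 7 6 7]
Step 3: flows [2->0,1->2,3->2] -> levels [3 6 7 6]
Step 4: flows [2->0,2->1,2->3] -> levels [4 7 4 7]
Step 5: flows [0=2,1->2,3->2] -> levels [4 6 6 6]
Step 6: flows [2->0,1=2,2=3] -> levels [5 6 5 6]
Step 7: flows [0=2,1->2,3->2] -> levels [5 5 7 5]
Step 8: flows [2->0,2->1,2->3] -> levels [6 6 4 6]
Step 9: flows [0->2,1->2,3->2] -> levels [5 5 7 5]
  -> period-2 cycle (repeats step 7); tank 2 never drops to <=3
Tank 2 never reaches <=3 within 15 steps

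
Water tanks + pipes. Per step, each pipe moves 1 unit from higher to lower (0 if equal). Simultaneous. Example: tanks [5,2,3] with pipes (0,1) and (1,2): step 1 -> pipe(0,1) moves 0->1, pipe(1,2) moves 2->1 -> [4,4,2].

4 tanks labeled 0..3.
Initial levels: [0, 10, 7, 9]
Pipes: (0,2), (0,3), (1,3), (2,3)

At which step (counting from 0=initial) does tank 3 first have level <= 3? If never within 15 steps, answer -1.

Answer: -1

Derivation:
Step 1: flows [2->0,3->0,1->3,3->2] -> levels [2 9 7 8]
Step 2: flows [2->0,3->0,1->3,3->2] -> levels [4 8 7 7]
Step 3: flows [2->0,3->0,1->3,2=3] -> levels [6 7 6 7]
Step 4: flows [0=2,3->0,1=3,3->2] -> levels [7 7 7 5]
Step 5: flows [0=2,0->3,1->3,2->3] -> levels [6 6 6 8]
Step 6: flows [0=2,3->0,3->1,3->2] -> levels [7 7 7 5]
  -> period-2 cycle (repeats step 4); tank 3 never drops to <=3
Tank 3 never reaches <=3 within 15 steps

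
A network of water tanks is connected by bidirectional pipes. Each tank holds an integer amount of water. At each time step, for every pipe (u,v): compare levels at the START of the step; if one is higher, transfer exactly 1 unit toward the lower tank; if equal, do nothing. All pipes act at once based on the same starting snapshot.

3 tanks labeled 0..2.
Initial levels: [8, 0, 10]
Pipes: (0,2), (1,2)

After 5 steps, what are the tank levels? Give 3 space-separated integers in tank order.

Answer: 7 5 6

Derivation:
Step 1: flows [2->0,2->1] -> levels [9 1 8]
Step 2: flows [0->2,2->1] -> levels [8 2 8]
Step 3: flows [0=2,2->1] -> levels [8 3 7]
Step 4: flows [0->2,2->1] -> levels [7 4 7]
Step 5: flows [0=2,2->1] -> levels [7 5 6]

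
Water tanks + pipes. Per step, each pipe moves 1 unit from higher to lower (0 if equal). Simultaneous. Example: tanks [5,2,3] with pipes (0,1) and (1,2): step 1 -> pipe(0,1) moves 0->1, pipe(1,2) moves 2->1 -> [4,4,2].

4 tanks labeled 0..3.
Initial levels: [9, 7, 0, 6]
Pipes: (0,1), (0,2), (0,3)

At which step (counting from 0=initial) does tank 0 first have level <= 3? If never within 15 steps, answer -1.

Step 1: flows [0->1,0->2,0->3] -> levels [6 8 1 7]
Step 2: flows [1->0,0->2,3->0] -> levels [7 7 2 6]
Step 3: flows [0=1,0->2,0->3] -> levels [5 7 3 7]
Step 4: flows [1->0,0->2,3->0] -> levels [6 6 4 6]
Step 5: flows [0=1,0->2,0=3] -> levels [5 6 5 6]
Step 6: flows [1->0,0=2,3->0] -> levels [7 5 5 5]
Step 7: flows [0->1,0->2,0->3] -> levels [4 6 6 6]
Step 8: flows [1->0,2->0,3->0] -> levels [7 5 5 5]
  -> period-2 cycle (repeats step 6); tank 0 never drops to <=3
Tank 0 never reaches <=3 within 15 steps

Answer: -1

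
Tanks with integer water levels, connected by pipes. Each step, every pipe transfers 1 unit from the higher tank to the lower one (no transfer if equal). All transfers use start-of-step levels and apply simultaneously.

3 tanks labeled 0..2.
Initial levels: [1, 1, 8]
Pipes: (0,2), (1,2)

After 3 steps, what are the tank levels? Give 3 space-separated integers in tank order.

Answer: 4 4 2

Derivation:
Step 1: flows [2->0,2->1] -> levels [2 2 6]
Step 2: flows [2->0,2->1] -> levels [3 3 4]
Step 3: flows [2->0,2->1] -> levels [4 4 2]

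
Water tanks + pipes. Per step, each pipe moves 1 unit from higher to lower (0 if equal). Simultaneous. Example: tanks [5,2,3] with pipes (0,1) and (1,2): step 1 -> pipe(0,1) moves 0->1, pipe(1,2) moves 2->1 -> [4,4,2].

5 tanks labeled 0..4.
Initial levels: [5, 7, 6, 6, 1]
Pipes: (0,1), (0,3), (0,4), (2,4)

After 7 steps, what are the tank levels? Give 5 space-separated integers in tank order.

Answer: 7 5 5 5 3

Derivation:
Step 1: flows [1->0,3->0,0->4,2->4] -> levels [6 6 5 5 3]
Step 2: flows [0=1,0->3,0->4,2->4] -> levels [4 6 4 6 5]
Step 3: flows [1->0,3->0,4->0,4->2] -> levels [7 5 5 5 3]
Step 4: flows [0->1,0->3,0->4,2->4] -> levels [4 6 4 6 5]
  -> period-2 cycle: step 4 state = step 2 state
  -> state at step 7: (7-2) mod 2 = 1, same as step 3 -> [7 5 5 5 3]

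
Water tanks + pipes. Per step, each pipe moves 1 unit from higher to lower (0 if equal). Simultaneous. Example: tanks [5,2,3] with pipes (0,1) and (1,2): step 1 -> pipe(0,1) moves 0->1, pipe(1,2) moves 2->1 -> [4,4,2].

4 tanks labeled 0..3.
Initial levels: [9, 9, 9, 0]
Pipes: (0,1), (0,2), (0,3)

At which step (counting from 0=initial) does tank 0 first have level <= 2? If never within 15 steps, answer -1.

Answer: -1

Derivation:
Step 1: flows [0=1,0=2,0->3] -> levels [8 9 9 1]
Step 2: flows [1->0,2->0,0->3] -> levels [9 8 8 2]
Step 3: flows [0->1,0->2,0->3] -> levels [6 9 9 3]
Step 4: flows [1->0,2->0,0->3] -> levels [7 8 8 4]
Step 5: flows [1->0,2->0,0->3] -> levels [8 7 7 5]
Step 6: flows [0->1,0->2,0->3] -> levels [5 8 8 6]
Step 7: flows [1->0,2->0,3->0] -> levels [8 7 7 5]
  -> period-2 cycle (repeats step 5); tank 0 never drops to <=2
Tank 0 never reaches <=2 within 15 steps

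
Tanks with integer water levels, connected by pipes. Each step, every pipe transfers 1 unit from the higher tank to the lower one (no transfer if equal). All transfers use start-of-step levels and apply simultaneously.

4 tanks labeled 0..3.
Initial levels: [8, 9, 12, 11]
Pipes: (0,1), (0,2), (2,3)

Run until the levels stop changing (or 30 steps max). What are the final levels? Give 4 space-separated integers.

Step 1: flows [1->0,2->0,2->3] -> levels [10 8 10 12]
Step 2: flows [0->1,0=2,3->2] -> levels [9 9 11 11]
Step 3: flows [0=1,2->0,2=3] -> levels [10 9 10 11]
Step 4: flows [0->1,0=2,3->2] -> levels [9 10 11 10]
Step 5: flows [1->0,2->0,2->3] -> levels [11 9 9 11]
Step 6: flows [0->1,0->2,3->2] -> levels [9 10 11 10]
  -> period-2 cycle: step 6 state = step 4 state; never stabilizes
  -> state at step 30: (30-4) mod 2 = 0, same as step 4 -> [9 10 11 10]

Answer: 9 10 11 10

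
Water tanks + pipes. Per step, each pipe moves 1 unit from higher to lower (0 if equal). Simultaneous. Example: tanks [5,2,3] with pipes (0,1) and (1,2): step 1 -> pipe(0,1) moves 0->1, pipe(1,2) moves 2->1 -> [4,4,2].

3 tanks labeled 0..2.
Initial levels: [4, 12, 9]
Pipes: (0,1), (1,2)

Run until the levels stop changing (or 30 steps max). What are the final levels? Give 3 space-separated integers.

Answer: 9 7 9

Derivation:
Step 1: flows [1->0,1->2] -> levels [5 10 10]
Step 2: flows [1->0,1=2] -> levels [6 9 10]
Step 3: flows [1->0,2->1] -> levels [7 9 9]
Step 4: flows [1->0,1=2] -> levels [8 8 9]
Step 5: flows [0=1,2->1] -> levels [8 9 8]
Step 6: flows [1->0,1->2] -> levels [9 7 9]
Step 7: flows [0->1,2->1] -> levels [8 9 8]
  -> period-2 cycle: step 7 state = step 5 state; never stabilizes
  -> state at step 30: (30-5) mod 2 = 1, same as step 6 -> [9 7 9]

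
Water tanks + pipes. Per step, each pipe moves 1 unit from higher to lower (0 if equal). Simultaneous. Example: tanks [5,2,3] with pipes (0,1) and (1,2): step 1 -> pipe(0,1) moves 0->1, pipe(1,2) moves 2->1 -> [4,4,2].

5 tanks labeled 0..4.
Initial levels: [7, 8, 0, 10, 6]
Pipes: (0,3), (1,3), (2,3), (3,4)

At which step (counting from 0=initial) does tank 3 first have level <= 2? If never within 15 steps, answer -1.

Answer: -1

Derivation:
Step 1: flows [3->0,3->1,3->2,3->4] -> levels [8 9 1 6 7]
Step 2: flows [0->3,1->3,3->2,4->3] -> levels [7 8 2 8 6]
Step 3: flows [3->0,1=3,3->2,3->4] -> levels [8 8 3 5 7]
Step 4: flows [0->3,1->3,3->2,4->3] -> levels [7 7 4 7 6]
Step 5: flows [0=3,1=3,3->2,3->4] -> levels [7 7 5 5 7]
Step 6: flows [0->3,1->3,2=3,4->3] -> levels [6 6 5 8 6]
Step 7: flows [3->0,3->1,3->2,3->4] -> levels [7 7 6 4 7]
Step 8: flows [0->3,1->3,2->3,4->3] -> levels [6 6 5 8 6]
  -> period-2 cycle (repeats step 6); tank 3 never drops to <=2
Tank 3 never reaches <=2 within 15 steps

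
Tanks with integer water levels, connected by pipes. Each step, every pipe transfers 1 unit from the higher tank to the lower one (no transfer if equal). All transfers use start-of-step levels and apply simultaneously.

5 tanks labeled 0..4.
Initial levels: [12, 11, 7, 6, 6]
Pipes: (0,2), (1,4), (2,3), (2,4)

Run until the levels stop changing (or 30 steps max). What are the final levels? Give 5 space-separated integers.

Step 1: flows [0->2,1->4,2->3,2->4] -> levels [11 10 6 7 8]
Step 2: flows [0->2,1->4,3->2,4->2] -> levels [10 9 9 6 8]
Step 3: flows [0->2,1->4,2->3,2->4] -> levels [9 8 8 7 10]
Step 4: flows [0->2,4->1,2->3,4->2] -> levels [8 9 9 8 8]
Step 5: flows [2->0,1->4,2->3,2->4] -> levels [9 8 6 9 10]
Step 6: flows [0->2,4->1,3->2,4->2] -> levels [8 9 9 8 8]
  -> period-2 cycle: step 6 state = step 4 state; never stabilizes
  -> state at step 30: (30-4) mod 2 = 0, same as step 4 -> [8 9 9 8 8]

Answer: 8 9 9 8 8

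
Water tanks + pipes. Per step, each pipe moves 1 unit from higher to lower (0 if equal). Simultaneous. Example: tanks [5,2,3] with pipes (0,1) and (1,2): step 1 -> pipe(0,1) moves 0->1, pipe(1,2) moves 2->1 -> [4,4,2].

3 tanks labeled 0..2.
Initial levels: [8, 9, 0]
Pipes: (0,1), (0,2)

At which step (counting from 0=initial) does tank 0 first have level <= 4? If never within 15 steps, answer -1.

Step 1: flows [1->0,0->2] -> levels [8 8 1]
Step 2: flows [0=1,0->2] -> levels [7 8 2]
Step 3: flows [1->0,0->2] -> levels [7 7 3]
Step 4: flows [0=1,0->2] -> levels [6 7 4]
Step 5: flows [1->0,0->2] -> levels [6 6 5]
Step 6: flows [0=1,0->2] -> levels [5 6 6]
Step 7: flows [1->0,2->0] -> levels [7 5 5]
Step 8: flows [0->1,0->2] -> levels [5 6 6]
  -> period-2 cycle (repeats step 6); tank 0 never drops to <=4
Tank 0 never reaches <=4 within 15 steps

Answer: -1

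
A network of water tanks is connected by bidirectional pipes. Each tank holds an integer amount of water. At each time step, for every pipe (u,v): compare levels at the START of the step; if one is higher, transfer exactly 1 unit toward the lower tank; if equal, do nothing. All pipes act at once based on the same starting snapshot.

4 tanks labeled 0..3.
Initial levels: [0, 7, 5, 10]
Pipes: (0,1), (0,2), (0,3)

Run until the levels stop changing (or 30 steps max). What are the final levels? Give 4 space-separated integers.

Answer: 7 5 5 5

Derivation:
Step 1: flows [1->0,2->0,3->0] -> levels [3 6 4 9]
Step 2: flows [1->0,2->0,3->0] -> levels [6 5 3 8]
Step 3: flows [0->1,0->2,3->0] -> levels [5 6 4 7]
Step 4: flows [1->0,0->2,3->0] -> levels [6 5 5 6]
Step 5: flows [0->1,0->2,0=3] -> levels [4 6 6 6]
Step 6: flows [1->0,2->0,3->0] -> levels [7 5 5 5]
Step 7: flows [0->1,0->2,0->3] -> levels [4 6 6 6]
  -> period-2 cycle: step 7 state = step 5 state; never stabilizes
  -> state at step 30: (30-5) mod 2 = 1, same as step 6 -> [7 5 5 5]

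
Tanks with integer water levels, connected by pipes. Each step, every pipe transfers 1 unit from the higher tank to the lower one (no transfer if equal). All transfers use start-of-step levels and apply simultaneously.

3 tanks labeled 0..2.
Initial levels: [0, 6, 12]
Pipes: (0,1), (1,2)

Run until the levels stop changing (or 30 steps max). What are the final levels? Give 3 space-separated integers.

Answer: 6 6 6

Derivation:
Step 1: flows [1->0,2->1] -> levels [1 6 11]
Step 2: flows [1->0,2->1] -> levels [2 6 10]
Step 3: flows [1->0,2->1] -> levels [3 6 9]
Step 4: flows [1->0,2->1] -> levels [4 6 8]
Step 5: flows [1->0,2->1] -> levels [5 6 7]
Step 6: flows [1->0,2->1] -> levels [6 6 6]
Step 7: flows [0=1,1=2] -> levels [6 6 6]
  -> stable (no change)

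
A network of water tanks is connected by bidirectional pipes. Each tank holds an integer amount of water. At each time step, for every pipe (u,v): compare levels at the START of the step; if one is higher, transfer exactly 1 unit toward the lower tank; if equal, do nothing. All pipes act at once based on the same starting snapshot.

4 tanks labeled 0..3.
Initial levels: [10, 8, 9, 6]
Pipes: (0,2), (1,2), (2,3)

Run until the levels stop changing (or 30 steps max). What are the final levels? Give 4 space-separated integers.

Answer: 8 8 9 8

Derivation:
Step 1: flows [0->2,2->1,2->3] -> levels [9 9 8 7]
Step 2: flows [0->2,1->2,2->3] -> levels [8 8 9 8]
Step 3: flows [2->0,2->1,2->3] -> levels [9 9 6 9]
Step 4: flows [0->2,1->2,3->2] -> levels [8 8 9 8]
  -> period-2 cycle: step 4 state = step 2 state; never stabilizes
  -> state at step 30: (30-2) mod 2 = 0, same as step 2 -> [8 8 9 8]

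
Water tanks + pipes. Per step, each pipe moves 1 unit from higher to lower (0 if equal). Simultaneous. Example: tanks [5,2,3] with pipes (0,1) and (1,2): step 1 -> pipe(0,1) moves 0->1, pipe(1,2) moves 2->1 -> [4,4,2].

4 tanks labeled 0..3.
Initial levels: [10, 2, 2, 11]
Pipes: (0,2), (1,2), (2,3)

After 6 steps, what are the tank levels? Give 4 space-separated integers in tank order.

Answer: 6 5 8 6

Derivation:
Step 1: flows [0->2,1=2,3->2] -> levels [9 2 4 10]
Step 2: flows [0->2,2->1,3->2] -> levels [8 3 5 9]
Step 3: flows [0->2,2->1,3->2] -> levels [7 4 6 8]
Step 4: flows [0->2,2->1,3->2] -> levels [6 5 7 7]
Step 5: flows [2->0,2->1,2=3] -> levels [7 6 5 7]
Step 6: flows [0->2,1->2,3->2] -> levels [6 5 8 6]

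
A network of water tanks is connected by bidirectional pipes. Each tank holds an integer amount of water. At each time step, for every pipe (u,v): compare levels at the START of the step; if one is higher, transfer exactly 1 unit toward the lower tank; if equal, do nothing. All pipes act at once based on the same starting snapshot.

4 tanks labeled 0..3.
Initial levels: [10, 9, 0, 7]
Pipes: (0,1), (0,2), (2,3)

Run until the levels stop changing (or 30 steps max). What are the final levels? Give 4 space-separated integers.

Step 1: flows [0->1,0->2,3->2] -> levels [8 10 2 6]
Step 2: flows [1->0,0->2,3->2] -> levels [8 9 4 5]
Step 3: flows [1->0,0->2,3->2] -> levels [8 8 6 4]
Step 4: flows [0=1,0->2,2->3] -> levels [7 8 6 5]
Step 5: flows [1->0,0->2,2->3] -> levels [7 7 6 6]
Step 6: flows [0=1,0->2,2=3] -> levels [6 7 7 6]
Step 7: flows [1->0,2->0,2->3] -> levels [8 6 5 7]
Step 8: flows [0->1,0->2,3->2] -> levels [6 7 7 6]
  -> period-2 cycle: step 8 state = step 6 state; never stabilizes
  -> state at step 30: (30-6) mod 2 = 0, same as step 6 -> [6 7 7 6]

Answer: 6 7 7 6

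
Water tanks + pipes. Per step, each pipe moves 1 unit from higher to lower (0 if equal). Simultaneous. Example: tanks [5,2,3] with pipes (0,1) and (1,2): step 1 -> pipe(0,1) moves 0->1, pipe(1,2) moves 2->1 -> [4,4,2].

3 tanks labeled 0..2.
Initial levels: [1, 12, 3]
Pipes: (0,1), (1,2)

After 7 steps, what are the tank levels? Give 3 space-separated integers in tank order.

Answer: 5 6 5

Derivation:
Step 1: flows [1->0,1->2] -> levels [2 10 4]
Step 2: flows [1->0,1->2] -> levels [3 8 5]
Step 3: flows [1->0,1->2] -> levels [4 6 6]
Step 4: flows [1->0,1=2] -> levels [5 5 6]
Step 5: flows [0=1,2->1] -> levels [5 6 5]
Step 6: flows [1->0,1->2] -> levels [6 4 6]
Step 7: flows [0->1,2->1] -> levels [5 6 5]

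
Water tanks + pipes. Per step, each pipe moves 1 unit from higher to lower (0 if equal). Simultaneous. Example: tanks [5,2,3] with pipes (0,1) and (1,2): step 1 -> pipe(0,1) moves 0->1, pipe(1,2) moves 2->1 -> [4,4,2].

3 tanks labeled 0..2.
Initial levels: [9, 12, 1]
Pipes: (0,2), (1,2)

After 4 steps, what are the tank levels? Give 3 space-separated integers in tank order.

Step 1: flows [0->2,1->2] -> levels [8 11 3]
Step 2: flows [0->2,1->2] -> levels [7 10 5]
Step 3: flows [0->2,1->2] -> levels [6 9 7]
Step 4: flows [2->0,1->2] -> levels [7 8 7]

Answer: 7 8 7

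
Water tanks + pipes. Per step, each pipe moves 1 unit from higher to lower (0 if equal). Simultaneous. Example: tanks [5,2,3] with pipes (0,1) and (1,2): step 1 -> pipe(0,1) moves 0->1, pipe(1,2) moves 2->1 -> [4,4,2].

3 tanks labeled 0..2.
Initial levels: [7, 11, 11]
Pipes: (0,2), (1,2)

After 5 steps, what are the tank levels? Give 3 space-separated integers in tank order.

Answer: 10 10 9

Derivation:
Step 1: flows [2->0,1=2] -> levels [8 11 10]
Step 2: flows [2->0,1->2] -> levels [9 10 10]
Step 3: flows [2->0,1=2] -> levels [10 10 9]
Step 4: flows [0->2,1->2] -> levels [9 9 11]
Step 5: flows [2->0,2->1] -> levels [10 10 9]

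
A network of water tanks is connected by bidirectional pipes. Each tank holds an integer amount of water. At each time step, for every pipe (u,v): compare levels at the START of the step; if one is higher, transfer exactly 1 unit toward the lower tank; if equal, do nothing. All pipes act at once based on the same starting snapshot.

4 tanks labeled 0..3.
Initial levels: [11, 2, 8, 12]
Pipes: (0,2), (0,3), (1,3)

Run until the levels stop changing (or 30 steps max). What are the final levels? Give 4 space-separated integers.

Answer: 7 8 9 9

Derivation:
Step 1: flows [0->2,3->0,3->1] -> levels [11 3 9 10]
Step 2: flows [0->2,0->3,3->1] -> levels [9 4 10 10]
Step 3: flows [2->0,3->0,3->1] -> levels [11 5 9 8]
Step 4: flows [0->2,0->3,3->1] -> levels [9 6 10 8]
Step 5: flows [2->0,0->3,3->1] -> levels [9 7 9 8]
Step 6: flows [0=2,0->3,3->1] -> levels [8 8 9 8]
Step 7: flows [2->0,0=3,1=3] -> levels [9 8 8 8]
Step 8: flows [0->2,0->3,1=3] -> levels [7 8 9 9]
Step 9: flows [2->0,3->0,3->1] -> levels [9 9 8 7]
Step 10: flows [0->2,0->3,1->3] -> levels [7 8 9 9]
  -> period-2 cycle: step 10 state = step 8 state; never stabilizes
  -> state at step 30: (30-8) mod 2 = 0, same as step 8 -> [7 8 9 9]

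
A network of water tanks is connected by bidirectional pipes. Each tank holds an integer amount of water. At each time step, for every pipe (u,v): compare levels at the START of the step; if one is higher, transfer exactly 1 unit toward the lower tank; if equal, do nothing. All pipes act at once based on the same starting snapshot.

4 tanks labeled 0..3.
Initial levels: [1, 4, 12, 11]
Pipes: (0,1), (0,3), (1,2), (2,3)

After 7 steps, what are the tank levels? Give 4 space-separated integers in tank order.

Step 1: flows [1->0,3->0,2->1,2->3] -> levels [3 4 10 11]
Step 2: flows [1->0,3->0,2->1,3->2] -> levels [5 4 10 9]
Step 3: flows [0->1,3->0,2->1,2->3] -> levels [5 6 8 9]
Step 4: flows [1->0,3->0,2->1,3->2] -> levels [7 6 8 7]
Step 5: flows [0->1,0=3,2->1,2->3] -> levels [6 8 6 8]
Step 6: flows [1->0,3->0,1->2,3->2] -> levels [8 6 8 6]
Step 7: flows [0->1,0->3,2->1,2->3] -> levels [6 8 6 8]

Answer: 6 8 6 8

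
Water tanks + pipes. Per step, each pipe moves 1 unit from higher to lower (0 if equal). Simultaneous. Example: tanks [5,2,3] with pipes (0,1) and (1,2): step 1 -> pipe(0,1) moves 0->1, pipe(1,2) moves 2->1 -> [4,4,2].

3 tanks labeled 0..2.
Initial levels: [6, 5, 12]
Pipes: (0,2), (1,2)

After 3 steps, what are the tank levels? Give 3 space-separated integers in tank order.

Step 1: flows [2->0,2->1] -> levels [7 6 10]
Step 2: flows [2->0,2->1] -> levels [8 7 8]
Step 3: flows [0=2,2->1] -> levels [8 8 7]

Answer: 8 8 7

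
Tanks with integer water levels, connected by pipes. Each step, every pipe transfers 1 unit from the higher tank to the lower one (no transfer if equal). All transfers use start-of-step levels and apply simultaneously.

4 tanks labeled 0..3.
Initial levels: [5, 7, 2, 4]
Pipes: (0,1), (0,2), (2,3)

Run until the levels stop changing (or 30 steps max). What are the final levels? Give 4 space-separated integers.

Step 1: flows [1->0,0->2,3->2] -> levels [5 6 4 3]
Step 2: flows [1->0,0->2,2->3] -> levels [5 5 4 4]
Step 3: flows [0=1,0->2,2=3] -> levels [4 5 5 4]
Step 4: flows [1->0,2->0,2->3] -> levels [6 4 3 5]
Step 5: flows [0->1,0->2,3->2] -> levels [4 5 5 4]
  -> period-2 cycle: step 5 state = step 3 state; never stabilizes
  -> state at step 30: (30-3) mod 2 = 1, same as step 4 -> [6 4 3 5]

Answer: 6 4 3 5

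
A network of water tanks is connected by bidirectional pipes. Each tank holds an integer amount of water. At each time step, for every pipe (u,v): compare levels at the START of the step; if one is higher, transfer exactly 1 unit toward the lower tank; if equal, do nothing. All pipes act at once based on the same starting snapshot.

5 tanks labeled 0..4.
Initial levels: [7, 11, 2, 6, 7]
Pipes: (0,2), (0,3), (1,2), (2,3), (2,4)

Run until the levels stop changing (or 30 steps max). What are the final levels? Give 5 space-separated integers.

Answer: 7 7 5 7 7

Derivation:
Step 1: flows [0->2,0->3,1->2,3->2,4->2] -> levels [5 10 6 6 6]
Step 2: flows [2->0,3->0,1->2,2=3,2=4] -> levels [7 9 6 5 6]
Step 3: flows [0->2,0->3,1->2,2->3,2=4] -> levels [5 8 7 7 6]
Step 4: flows [2->0,3->0,1->2,2=3,2->4] -> levels [7 7 6 6 7]
Step 5: flows [0->2,0->3,1->2,2=3,4->2] -> levels [5 6 9 7 6]
Step 6: flows [2->0,3->0,2->1,2->3,2->4] -> levels [7 7 5 7 7]
Step 7: flows [0->2,0=3,1->2,3->2,4->2] -> levels [6 6 9 6 6]
Step 8: flows [2->0,0=3,2->1,2->3,2->4] -> levels [7 7 5 7 7]
  -> period-2 cycle: step 8 state = step 6 state; never stabilizes
  -> state at step 30: (30-6) mod 2 = 0, same as step 6 -> [7 7 5 7 7]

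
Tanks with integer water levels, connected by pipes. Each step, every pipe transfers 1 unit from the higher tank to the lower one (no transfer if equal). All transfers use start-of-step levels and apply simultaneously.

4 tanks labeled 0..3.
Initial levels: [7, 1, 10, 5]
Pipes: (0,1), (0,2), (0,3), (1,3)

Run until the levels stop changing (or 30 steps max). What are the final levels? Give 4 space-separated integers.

Answer: 5 6 6 6

Derivation:
Step 1: flows [0->1,2->0,0->3,3->1] -> levels [6 3 9 5]
Step 2: flows [0->1,2->0,0->3,3->1] -> levels [5 5 8 5]
Step 3: flows [0=1,2->0,0=3,1=3] -> levels [6 5 7 5]
Step 4: flows [0->1,2->0,0->3,1=3] -> levels [5 6 6 6]
Step 5: flows [1->0,2->0,3->0,1=3] -> levels [8 5 5 5]
Step 6: flows [0->1,0->2,0->3,1=3] -> levels [5 6 6 6]
  -> period-2 cycle: step 6 state = step 4 state; never stabilizes
  -> state at step 30: (30-4) mod 2 = 0, same as step 4 -> [5 6 6 6]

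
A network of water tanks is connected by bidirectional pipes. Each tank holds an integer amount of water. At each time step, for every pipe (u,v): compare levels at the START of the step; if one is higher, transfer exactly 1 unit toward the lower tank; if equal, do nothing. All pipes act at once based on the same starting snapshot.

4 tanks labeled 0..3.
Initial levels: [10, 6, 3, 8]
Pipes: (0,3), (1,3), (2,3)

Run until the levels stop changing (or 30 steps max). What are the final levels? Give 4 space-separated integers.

Answer: 7 7 7 6

Derivation:
Step 1: flows [0->3,3->1,3->2] -> levels [9 7 4 7]
Step 2: flows [0->3,1=3,3->2] -> levels [8 7 5 7]
Step 3: flows [0->3,1=3,3->2] -> levels [7 7 6 7]
Step 4: flows [0=3,1=3,3->2] -> levels [7 7 7 6]
Step 5: flows [0->3,1->3,2->3] -> levels [6 6 6 9]
Step 6: flows [3->0,3->1,3->2] -> levels [7 7 7 6]
  -> period-2 cycle: step 6 state = step 4 state; never stabilizes
  -> state at step 30: (30-4) mod 2 = 0, same as step 4 -> [7 7 7 6]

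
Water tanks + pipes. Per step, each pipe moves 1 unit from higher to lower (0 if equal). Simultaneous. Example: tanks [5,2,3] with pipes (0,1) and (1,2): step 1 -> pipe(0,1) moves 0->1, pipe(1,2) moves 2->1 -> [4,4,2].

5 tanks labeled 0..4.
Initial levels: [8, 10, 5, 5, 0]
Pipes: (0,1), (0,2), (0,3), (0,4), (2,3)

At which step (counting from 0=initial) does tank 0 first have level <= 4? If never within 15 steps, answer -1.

Answer: 7

Derivation:
Step 1: flows [1->0,0->2,0->3,0->4,2=3] -> levels [6 9 6 6 1]
Step 2: flows [1->0,0=2,0=3,0->4,2=3] -> levels [6 8 6 6 2]
Step 3: flows [1->0,0=2,0=3,0->4,2=3] -> levels [6 7 6 6 3]
Step 4: flows [1->0,0=2,0=3,0->4,2=3] -> levels [6 6 6 6 4]
Step 5: flows [0=1,0=2,0=3,0->4,2=3] -> levels [5 6 6 6 5]
Step 6: flows [1->0,2->0,3->0,0=4,2=3] -> levels [8 5 5 5 5]
Step 7: flows [0->1,0->2,0->3,0->4,2=3] -> levels [4 6 6 6 6]
Tank 0 first reaches <=4 at step 7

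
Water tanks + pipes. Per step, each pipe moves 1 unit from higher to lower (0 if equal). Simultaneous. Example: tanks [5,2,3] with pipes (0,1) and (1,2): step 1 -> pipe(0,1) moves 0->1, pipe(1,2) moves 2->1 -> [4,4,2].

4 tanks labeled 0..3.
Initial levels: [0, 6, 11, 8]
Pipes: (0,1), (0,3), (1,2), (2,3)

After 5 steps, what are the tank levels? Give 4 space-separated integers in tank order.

Answer: 8 5 7 5

Derivation:
Step 1: flows [1->0,3->0,2->1,2->3] -> levels [2 6 9 8]
Step 2: flows [1->0,3->0,2->1,2->3] -> levels [4 6 7 8]
Step 3: flows [1->0,3->0,2->1,3->2] -> levels [6 6 7 6]
Step 4: flows [0=1,0=3,2->1,2->3] -> levels [6 7 5 7]
Step 5: flows [1->0,3->0,1->2,3->2] -> levels [8 5 7 5]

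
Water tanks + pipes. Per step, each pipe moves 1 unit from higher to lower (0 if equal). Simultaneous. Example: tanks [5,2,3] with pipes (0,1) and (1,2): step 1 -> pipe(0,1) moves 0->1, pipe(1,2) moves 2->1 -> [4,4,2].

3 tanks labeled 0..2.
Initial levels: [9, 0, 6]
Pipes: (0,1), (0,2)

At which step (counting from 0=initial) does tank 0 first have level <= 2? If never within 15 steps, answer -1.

Step 1: flows [0->1,0->2] -> levels [7 1 7]
Step 2: flows [0->1,0=2] -> levels [6 2 7]
Step 3: flows [0->1,2->0] -> levels [6 3 6]
Step 4: flows [0->1,0=2] -> levels [5 4 6]
Step 5: flows [0->1,2->0] -> levels [5 5 5]
Step 6: flows [0=1,0=2] -> levels [5 5 5]
  -> stable; tank 0 stays at 5 > 2
Tank 0 never reaches <=2 within 15 steps

Answer: -1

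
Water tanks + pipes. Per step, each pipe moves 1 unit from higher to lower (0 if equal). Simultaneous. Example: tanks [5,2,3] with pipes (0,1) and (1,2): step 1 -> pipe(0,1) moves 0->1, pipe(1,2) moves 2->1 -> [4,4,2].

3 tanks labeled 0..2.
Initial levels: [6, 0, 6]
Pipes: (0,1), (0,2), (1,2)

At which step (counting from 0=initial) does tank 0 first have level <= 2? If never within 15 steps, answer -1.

Answer: -1

Derivation:
Step 1: flows [0->1,0=2,2->1] -> levels [5 2 5]
Step 2: flows [0->1,0=2,2->1] -> levels [4 4 4]
Step 3: flows [0=1,0=2,1=2] -> levels [4 4 4]
  -> stable; tank 0 stays at 4 > 2
Tank 0 never reaches <=2 within 15 steps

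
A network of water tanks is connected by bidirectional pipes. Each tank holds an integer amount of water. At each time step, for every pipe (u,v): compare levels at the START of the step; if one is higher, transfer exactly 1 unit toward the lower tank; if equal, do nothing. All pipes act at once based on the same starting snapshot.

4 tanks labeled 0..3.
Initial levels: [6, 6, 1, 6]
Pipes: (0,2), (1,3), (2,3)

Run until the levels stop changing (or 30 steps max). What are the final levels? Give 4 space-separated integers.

Step 1: flows [0->2,1=3,3->2] -> levels [5 6 3 5]
Step 2: flows [0->2,1->3,3->2] -> levels [4 5 5 5]
Step 3: flows [2->0,1=3,2=3] -> levels [5 5 4 5]
Step 4: flows [0->2,1=3,3->2] -> levels [4 5 6 4]
Step 5: flows [2->0,1->3,2->3] -> levels [5 4 4 6]
Step 6: flows [0->2,3->1,3->2] -> levels [4 5 6 4]
  -> period-2 cycle: step 6 state = step 4 state; never stabilizes
  -> state at step 30: (30-4) mod 2 = 0, same as step 4 -> [4 5 6 4]

Answer: 4 5 6 4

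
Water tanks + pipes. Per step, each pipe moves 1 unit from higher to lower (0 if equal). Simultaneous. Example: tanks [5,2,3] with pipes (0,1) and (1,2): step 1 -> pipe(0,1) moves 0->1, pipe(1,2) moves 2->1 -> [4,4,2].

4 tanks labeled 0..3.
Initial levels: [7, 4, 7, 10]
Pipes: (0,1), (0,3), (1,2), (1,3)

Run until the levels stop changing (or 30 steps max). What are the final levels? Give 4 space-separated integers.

Step 1: flows [0->1,3->0,2->1,3->1] -> levels [7 7 6 8]
Step 2: flows [0=1,3->0,1->2,3->1] -> levels [8 7 7 6]
Step 3: flows [0->1,0->3,1=2,1->3] -> levels [6 7 7 8]
Step 4: flows [1->0,3->0,1=2,3->1] -> levels [8 7 7 6]
  -> period-2 cycle: step 4 state = step 2 state; never stabilizes
  -> state at step 30: (30-2) mod 2 = 0, same as step 2 -> [8 7 7 6]

Answer: 8 7 7 6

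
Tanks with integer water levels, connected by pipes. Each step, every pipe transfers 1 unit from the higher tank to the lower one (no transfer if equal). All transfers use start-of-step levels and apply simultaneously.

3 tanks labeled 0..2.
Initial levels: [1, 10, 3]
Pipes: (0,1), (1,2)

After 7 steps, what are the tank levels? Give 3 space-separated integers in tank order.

Answer: 5 4 5

Derivation:
Step 1: flows [1->0,1->2] -> levels [2 8 4]
Step 2: flows [1->0,1->2] -> levels [3 6 5]
Step 3: flows [1->0,1->2] -> levels [4 4 6]
Step 4: flows [0=1,2->1] -> levels [4 5 5]
Step 5: flows [1->0,1=2] -> levels [5 4 5]
Step 6: flows [0->1,2->1] -> levels [4 6 4]
Step 7: flows [1->0,1->2] -> levels [5 4 5]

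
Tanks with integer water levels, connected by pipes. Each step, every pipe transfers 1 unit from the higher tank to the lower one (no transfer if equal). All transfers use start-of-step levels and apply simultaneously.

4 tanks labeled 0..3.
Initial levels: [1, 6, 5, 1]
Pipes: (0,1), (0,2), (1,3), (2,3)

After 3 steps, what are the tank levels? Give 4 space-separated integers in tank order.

Step 1: flows [1->0,2->0,1->3,2->3] -> levels [3 4 3 3]
Step 2: flows [1->0,0=2,1->3,2=3] -> levels [4 2 3 4]
Step 3: flows [0->1,0->2,3->1,3->2] -> levels [2 4 5 2]

Answer: 2 4 5 2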